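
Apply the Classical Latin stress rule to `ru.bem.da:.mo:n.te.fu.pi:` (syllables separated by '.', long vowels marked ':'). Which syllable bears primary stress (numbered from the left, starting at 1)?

5

Classical Latin: stress the penult if heavy (long vowel or closed), else the antepenult.
Weights: 5 te L, 6 fu L, 7 pi: H.
The penult (syllable 6, fu) is light, so stress falls on the antepenult (syllable 5, te).
Stress on syllable 5: ru.bem.da:.mo:n.ˈte.fu.pi:.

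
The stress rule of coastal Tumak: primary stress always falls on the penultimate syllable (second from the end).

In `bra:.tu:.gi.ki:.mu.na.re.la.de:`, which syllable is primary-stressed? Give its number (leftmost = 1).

8

The word has 9 syllables; the penultimate syllable (second from the end) is syllable 8 (la).
Primary stress: syllable 8 → bra:.tu:.gi.ki:.mu.na.re.ˈla.de:.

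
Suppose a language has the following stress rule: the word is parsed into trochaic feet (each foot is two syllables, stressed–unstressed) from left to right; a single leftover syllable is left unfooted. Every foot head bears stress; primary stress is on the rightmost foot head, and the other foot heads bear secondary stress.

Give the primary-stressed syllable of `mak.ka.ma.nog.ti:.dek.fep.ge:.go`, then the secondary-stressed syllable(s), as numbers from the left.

primary 7, secondary 1, 3, 5

Parse left to right into trochaic (ˈσσ) feet: (ˈmak.ka) (ˈma.nog) (ˈti:.dek) (ˈfep.ge:) go. Syllable 9 is left unfooted.
Foot heads (stressed positions): 1, 3, 5, 7.
End Rule Rightmost: primary stress on the rightmost head = syllable 7.
Secondary stress on 1, 3, 5: ˌmak.ka.ˌma.nog.ˌti:.dek.ˈfep.ge:.go.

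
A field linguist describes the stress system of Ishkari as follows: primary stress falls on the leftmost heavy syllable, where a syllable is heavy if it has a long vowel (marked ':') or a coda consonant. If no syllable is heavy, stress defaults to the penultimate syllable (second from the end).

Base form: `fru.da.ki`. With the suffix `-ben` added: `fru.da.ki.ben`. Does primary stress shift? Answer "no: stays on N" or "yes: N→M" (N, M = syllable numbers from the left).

Base `fru.da.ki` (3 syllables):
  Weights: 1 fru L, 2 da L, 3 ki L.
  No heavy syllable in the domain; default to the penultimate syllable (second from the end) = syllable 2.
  → primary stress on syllable 2.
Suffixed `fru.da.ki.ben` (4 syllables):
  Weights: 1 fru L, 2 da L, 3 ki L, 4 ben H.
  Heavy syllables in the domain: 4. The leftmost is syllable 4 (ben).
  → primary stress on syllable 4.

yes: 2→4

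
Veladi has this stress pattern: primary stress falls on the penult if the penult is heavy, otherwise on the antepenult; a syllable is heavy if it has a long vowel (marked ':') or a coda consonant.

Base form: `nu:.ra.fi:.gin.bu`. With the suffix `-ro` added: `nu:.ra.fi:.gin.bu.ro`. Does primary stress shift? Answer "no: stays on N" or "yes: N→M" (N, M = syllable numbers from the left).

Base `nu:.ra.fi:.gin.bu` (5 syllables):
  Weights: 3 fi: H, 4 gin H, 5 bu L.
  The penult (syllable 4, gin) is heavy, so it takes stress.
  → primary stress on syllable 4.
Suffixed `nu:.ra.fi:.gin.bu.ro` (6 syllables):
  Weights: 4 gin H, 5 bu L, 6 ro L.
  The penult (syllable 5, bu) is light, so stress falls on the antepenult (syllable 4, gin).
  → primary stress on syllable 4.

no: stays on 4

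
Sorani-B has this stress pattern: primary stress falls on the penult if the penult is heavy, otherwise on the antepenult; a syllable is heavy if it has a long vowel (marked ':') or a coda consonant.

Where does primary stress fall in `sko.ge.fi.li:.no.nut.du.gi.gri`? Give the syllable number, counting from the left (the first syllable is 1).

Weights: 7 du L, 8 gi L, 9 gri L.
The penult (syllable 8, gi) is light, so stress falls on the antepenult (syllable 7, du).
Primary stress: syllable 7 → sko.ge.fi.li:.no.nut.ˈdu.gi.gri.

7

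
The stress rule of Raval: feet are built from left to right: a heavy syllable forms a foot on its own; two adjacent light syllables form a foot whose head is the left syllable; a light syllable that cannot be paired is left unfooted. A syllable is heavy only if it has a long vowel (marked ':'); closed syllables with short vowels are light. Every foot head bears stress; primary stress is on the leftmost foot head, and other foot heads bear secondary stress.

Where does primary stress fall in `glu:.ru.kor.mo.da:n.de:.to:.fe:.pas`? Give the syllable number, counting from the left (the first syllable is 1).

1

Weights: 1 glu: H, 2 ru L, 3 kor L, 4 mo L, 5 da:n H, 6 de: H, 7 to: H, 8 fe: H, 9 pas L.
Parse left to right (heavy = foot alone; LL = one foot; stranded L unfooted): (ˈglu:) (ˈru.kor) mo (ˈda:n) (ˈde:) (ˈto:) (ˈfe:) pas.
Foot heads: 1, 2, 5, 6, 7, 8.
Primary stress on the leftmost head = syllable 1.
Primary stress: syllable 1 → ˈglu:.ru.kor.mo.da:n.de:.to:.fe:.pas.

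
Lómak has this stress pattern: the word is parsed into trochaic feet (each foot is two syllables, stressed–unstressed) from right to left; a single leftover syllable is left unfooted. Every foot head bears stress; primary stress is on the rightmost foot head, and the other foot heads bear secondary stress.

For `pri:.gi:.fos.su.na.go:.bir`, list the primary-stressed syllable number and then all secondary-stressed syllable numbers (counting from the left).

primary 6, secondary 2, 4

Parse right to left into trochaic (ˈσσ) feet: pri: (ˈgi:.fos) (ˈsu.na) (ˈgo:.bir). Syllable 1 is left unfooted.
Foot heads (stressed positions): 2, 4, 6.
End Rule Rightmost: primary stress on the rightmost head = syllable 6.
Secondary stress on 2, 4: pri:.ˌgi:.fos.ˌsu.na.ˈgo:.bir.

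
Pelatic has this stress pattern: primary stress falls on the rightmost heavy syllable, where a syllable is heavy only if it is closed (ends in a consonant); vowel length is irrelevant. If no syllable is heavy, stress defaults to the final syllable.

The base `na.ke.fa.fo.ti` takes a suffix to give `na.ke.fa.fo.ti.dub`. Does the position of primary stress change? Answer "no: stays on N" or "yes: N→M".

Base `na.ke.fa.fo.ti` (5 syllables):
  Weights: 1 na L, 2 ke L, 3 fa L, 4 fo L, 5 ti L.
  No heavy syllable in the domain; default to the final syllable = syllable 5.
  → primary stress on syllable 5.
Suffixed `na.ke.fa.fo.ti.dub` (6 syllables):
  Weights: 1 na L, 2 ke L, 3 fa L, 4 fo L, 5 ti L, 6 dub H.
  Heavy syllables in the domain: 6. The rightmost is syllable 6 (dub).
  → primary stress on syllable 6.

yes: 5→6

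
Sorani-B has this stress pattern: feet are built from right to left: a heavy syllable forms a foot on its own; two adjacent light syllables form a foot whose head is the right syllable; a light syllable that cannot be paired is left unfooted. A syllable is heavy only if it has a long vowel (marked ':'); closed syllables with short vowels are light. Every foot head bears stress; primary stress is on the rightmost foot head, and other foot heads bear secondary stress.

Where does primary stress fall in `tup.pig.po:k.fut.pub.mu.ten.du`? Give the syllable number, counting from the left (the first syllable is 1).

Weights: 1 tup L, 2 pig L, 3 po:k H, 4 fut L, 5 pub L, 6 mu L, 7 ten L, 8 du L.
Parse right to left (heavy = foot alone; LL = one foot; stranded L unfooted): (tup.ˈpig) (ˈpo:k) fut (pub.ˈmu) (ten.ˈdu).
Foot heads: 2, 3, 6, 8.
Primary stress on the rightmost head = syllable 8.
Primary stress: syllable 8 → tup.pig.po:k.fut.pub.mu.ten.ˈdu.

8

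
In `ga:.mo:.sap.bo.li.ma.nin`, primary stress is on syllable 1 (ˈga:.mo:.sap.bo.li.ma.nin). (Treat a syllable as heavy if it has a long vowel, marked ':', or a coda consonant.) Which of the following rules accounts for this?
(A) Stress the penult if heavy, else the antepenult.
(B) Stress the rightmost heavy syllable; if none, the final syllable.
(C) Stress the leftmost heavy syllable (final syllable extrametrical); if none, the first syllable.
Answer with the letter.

Rule A → syllable 5 (observed: 1).
Rule B → syllable 7 (observed: 1).
Rule C → syllable 1 ✓.

C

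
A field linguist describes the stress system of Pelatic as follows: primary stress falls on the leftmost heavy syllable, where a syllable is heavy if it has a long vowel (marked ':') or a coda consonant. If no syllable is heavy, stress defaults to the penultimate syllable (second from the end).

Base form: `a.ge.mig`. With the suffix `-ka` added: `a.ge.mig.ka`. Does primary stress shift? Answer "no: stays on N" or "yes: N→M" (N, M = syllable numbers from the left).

no: stays on 3

Base `a.ge.mig` (3 syllables):
  Weights: 1 a L, 2 ge L, 3 mig H.
  Heavy syllables in the domain: 3. The leftmost is syllable 3 (mig).
  → primary stress on syllable 3.
Suffixed `a.ge.mig.ka` (4 syllables):
  Weights: 1 a L, 2 ge L, 3 mig H, 4 ka L.
  Heavy syllables in the domain: 3. The leftmost is syllable 3 (mig).
  → primary stress on syllable 3.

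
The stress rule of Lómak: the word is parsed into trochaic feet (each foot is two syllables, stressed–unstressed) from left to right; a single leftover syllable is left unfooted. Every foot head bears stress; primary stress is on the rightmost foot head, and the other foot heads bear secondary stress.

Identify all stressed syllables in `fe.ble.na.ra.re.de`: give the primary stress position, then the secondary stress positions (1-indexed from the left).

Parse left to right into trochaic (ˈσσ) feet: (ˈfe.ble) (ˈna.ra) (ˈre.de).
Foot heads (stressed positions): 1, 3, 5.
End Rule Rightmost: primary stress on the rightmost head = syllable 5.
Secondary stress on 1, 3: ˌfe.ble.ˌna.ra.ˈre.de.

primary 5, secondary 1, 3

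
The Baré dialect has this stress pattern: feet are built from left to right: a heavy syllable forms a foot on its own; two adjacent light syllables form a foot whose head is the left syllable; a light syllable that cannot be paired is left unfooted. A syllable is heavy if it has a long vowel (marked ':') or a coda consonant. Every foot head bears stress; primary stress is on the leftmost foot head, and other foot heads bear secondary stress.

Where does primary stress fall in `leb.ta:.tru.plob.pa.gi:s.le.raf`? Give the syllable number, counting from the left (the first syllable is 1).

Weights: 1 leb H, 2 ta: H, 3 tru L, 4 plob H, 5 pa L, 6 gi:s H, 7 le L, 8 raf H.
Parse left to right (heavy = foot alone; LL = one foot; stranded L unfooted): (ˈleb) (ˈta:) tru (ˈplob) pa (ˈgi:s) le (ˈraf).
Foot heads: 1, 2, 4, 6, 8.
Primary stress on the leftmost head = syllable 1.
Primary stress: syllable 1 → ˈleb.ta:.tru.plob.pa.gi:s.le.raf.

1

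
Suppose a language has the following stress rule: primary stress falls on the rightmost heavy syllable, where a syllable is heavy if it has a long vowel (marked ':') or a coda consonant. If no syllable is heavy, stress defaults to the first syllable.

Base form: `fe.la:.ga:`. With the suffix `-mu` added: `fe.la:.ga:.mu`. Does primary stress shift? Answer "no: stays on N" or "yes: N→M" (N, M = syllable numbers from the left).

Base `fe.la:.ga:` (3 syllables):
  Weights: 1 fe L, 2 la: H, 3 ga: H.
  Heavy syllables in the domain: 2, 3. The rightmost is syllable 3 (ga:).
  → primary stress on syllable 3.
Suffixed `fe.la:.ga:.mu` (4 syllables):
  Weights: 1 fe L, 2 la: H, 3 ga: H, 4 mu L.
  Heavy syllables in the domain: 2, 3. The rightmost is syllable 3 (ga:).
  → primary stress on syllable 3.

no: stays on 3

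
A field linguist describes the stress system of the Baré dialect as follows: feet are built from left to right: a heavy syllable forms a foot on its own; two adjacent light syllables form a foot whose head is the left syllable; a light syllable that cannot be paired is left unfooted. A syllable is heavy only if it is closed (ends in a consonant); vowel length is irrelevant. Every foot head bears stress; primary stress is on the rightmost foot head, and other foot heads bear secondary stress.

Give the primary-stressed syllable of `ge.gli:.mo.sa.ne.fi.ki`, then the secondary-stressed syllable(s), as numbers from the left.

primary 5, secondary 1, 3

Weights: 1 ge L, 2 gli: L, 3 mo L, 4 sa L, 5 ne L, 6 fi L, 7 ki L.
Parse left to right (heavy = foot alone; LL = one foot; stranded L unfooted): (ˈge.gli:) (ˈmo.sa) (ˈne.fi) ki.
Foot heads: 1, 3, 5.
Primary stress on the rightmost head = syllable 5.
Secondary stress on 1, 3: ˌge.gli:.ˌmo.sa.ˈne.fi.ki.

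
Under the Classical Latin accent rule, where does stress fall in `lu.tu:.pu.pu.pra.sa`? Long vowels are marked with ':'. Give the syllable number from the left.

Classical Latin: stress the penult if heavy (long vowel or closed), else the antepenult.
Weights: 4 pu L, 5 pra L, 6 sa L.
The penult (syllable 5, pra) is light, so stress falls on the antepenult (syllable 4, pu).
Stress on syllable 4: lu.tu:.pu.ˈpu.pra.sa.

4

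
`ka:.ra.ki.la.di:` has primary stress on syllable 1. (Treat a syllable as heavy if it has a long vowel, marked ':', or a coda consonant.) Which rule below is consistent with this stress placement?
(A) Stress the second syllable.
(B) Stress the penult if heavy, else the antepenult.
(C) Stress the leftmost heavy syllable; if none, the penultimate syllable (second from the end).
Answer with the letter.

Rule A → syllable 2 (observed: 1).
Rule B → syllable 3 (observed: 1).
Rule C → syllable 1 ✓.

C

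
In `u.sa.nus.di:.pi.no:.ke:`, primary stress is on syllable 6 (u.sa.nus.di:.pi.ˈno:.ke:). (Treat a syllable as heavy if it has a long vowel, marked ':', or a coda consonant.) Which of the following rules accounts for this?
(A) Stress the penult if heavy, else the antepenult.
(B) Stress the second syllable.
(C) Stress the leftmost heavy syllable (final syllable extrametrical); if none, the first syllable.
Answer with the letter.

Rule A → syllable 6 ✓.
Rule B → syllable 2 (observed: 6).
Rule C → syllable 3 (observed: 6).

A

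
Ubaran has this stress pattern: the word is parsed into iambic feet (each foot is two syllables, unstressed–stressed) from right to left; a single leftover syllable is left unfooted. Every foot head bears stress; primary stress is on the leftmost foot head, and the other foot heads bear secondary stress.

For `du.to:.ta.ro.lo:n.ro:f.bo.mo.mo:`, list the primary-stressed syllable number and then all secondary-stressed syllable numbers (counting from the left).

primary 3, secondary 5, 7, 9

Parse right to left into iambic (σˈσ) feet: du (to:.ˈta) (ro.ˈlo:n) (ro:f.ˈbo) (mo.ˈmo:). Syllable 1 is left unfooted.
Foot heads (stressed positions): 3, 5, 7, 9.
End Rule Leftmost: primary stress on the leftmost head = syllable 3.
Secondary stress on 5, 7, 9: du.to:.ˈta.ro.ˌlo:n.ro:f.ˌbo.mo.ˌmo:.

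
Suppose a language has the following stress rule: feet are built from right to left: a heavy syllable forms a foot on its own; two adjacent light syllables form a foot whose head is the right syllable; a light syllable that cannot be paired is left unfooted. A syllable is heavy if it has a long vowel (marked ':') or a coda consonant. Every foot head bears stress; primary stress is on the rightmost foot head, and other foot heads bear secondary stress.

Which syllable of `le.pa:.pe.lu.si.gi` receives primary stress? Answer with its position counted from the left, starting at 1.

6

Weights: 1 le L, 2 pa: H, 3 pe L, 4 lu L, 5 si L, 6 gi L.
Parse right to left (heavy = foot alone; LL = one foot; stranded L unfooted): le (ˈpa:) (pe.ˈlu) (si.ˈgi).
Foot heads: 2, 4, 6.
Primary stress on the rightmost head = syllable 6.
Primary stress: syllable 6 → le.pa:.pe.lu.si.ˈgi.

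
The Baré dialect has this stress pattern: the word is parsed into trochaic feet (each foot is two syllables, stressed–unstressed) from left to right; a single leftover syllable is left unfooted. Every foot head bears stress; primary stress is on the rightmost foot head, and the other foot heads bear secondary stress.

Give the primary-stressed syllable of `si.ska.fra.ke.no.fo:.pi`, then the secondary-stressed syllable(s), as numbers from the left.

primary 5, secondary 1, 3

Parse left to right into trochaic (ˈσσ) feet: (ˈsi.ska) (ˈfra.ke) (ˈno.fo:) pi. Syllable 7 is left unfooted.
Foot heads (stressed positions): 1, 3, 5.
End Rule Rightmost: primary stress on the rightmost head = syllable 5.
Secondary stress on 1, 3: ˌsi.ska.ˌfra.ke.ˈno.fo:.pi.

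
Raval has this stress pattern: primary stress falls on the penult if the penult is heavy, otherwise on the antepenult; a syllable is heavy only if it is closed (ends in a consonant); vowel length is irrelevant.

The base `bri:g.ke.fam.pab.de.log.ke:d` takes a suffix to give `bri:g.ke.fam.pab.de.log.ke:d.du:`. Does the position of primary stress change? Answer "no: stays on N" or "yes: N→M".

yes: 6→7

Base `bri:g.ke.fam.pab.de.log.ke:d` (7 syllables):
  Weights: 5 de L, 6 log H, 7 ke:d H.
  The penult (syllable 6, log) is heavy, so it takes stress.
  → primary stress on syllable 6.
Suffixed `bri:g.ke.fam.pab.de.log.ke:d.du:` (8 syllables):
  Weights: 6 log H, 7 ke:d H, 8 du: L.
  The penult (syllable 7, ke:d) is heavy, so it takes stress.
  → primary stress on syllable 7.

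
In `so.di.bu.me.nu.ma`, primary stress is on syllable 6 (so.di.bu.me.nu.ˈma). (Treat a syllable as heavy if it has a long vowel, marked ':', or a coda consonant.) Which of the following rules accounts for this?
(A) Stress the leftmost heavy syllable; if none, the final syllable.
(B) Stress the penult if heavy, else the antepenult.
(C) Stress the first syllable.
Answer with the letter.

Rule A → syllable 6 ✓.
Rule B → syllable 4 (observed: 6).
Rule C → syllable 1 (observed: 6).

A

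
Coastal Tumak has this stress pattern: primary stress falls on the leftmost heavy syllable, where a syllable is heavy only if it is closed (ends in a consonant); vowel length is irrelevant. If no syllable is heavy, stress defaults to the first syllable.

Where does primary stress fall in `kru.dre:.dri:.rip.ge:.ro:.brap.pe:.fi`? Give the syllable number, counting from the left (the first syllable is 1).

4

Weights: 1 kru L, 2 dre: L, 3 dri: L, 4 rip H, 5 ge: L, 6 ro: L, 7 brap H, 8 pe: L, 9 fi L.
Heavy syllables in the domain: 4, 7. The leftmost is syllable 4 (rip).
Primary stress: syllable 4 → kru.dre:.dri:.ˈrip.ge:.ro:.brap.pe:.fi.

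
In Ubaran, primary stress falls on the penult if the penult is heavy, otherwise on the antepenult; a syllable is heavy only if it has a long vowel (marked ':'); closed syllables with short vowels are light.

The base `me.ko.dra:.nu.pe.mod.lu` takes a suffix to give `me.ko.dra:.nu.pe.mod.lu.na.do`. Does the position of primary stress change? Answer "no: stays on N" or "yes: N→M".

Base `me.ko.dra:.nu.pe.mod.lu` (7 syllables):
  Weights: 5 pe L, 6 mod L, 7 lu L.
  The penult (syllable 6, mod) is light, so stress falls on the antepenult (syllable 5, pe).
  → primary stress on syllable 5.
Suffixed `me.ko.dra:.nu.pe.mod.lu.na.do` (9 syllables):
  Weights: 7 lu L, 8 na L, 9 do L.
  The penult (syllable 8, na) is light, so stress falls on the antepenult (syllable 7, lu).
  → primary stress on syllable 7.

yes: 5→7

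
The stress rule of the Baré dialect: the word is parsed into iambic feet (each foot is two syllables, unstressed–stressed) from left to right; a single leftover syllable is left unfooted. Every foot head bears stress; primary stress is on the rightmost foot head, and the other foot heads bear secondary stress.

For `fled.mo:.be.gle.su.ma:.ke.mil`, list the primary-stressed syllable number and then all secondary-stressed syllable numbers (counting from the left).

primary 8, secondary 2, 4, 6

Parse left to right into iambic (σˈσ) feet: (fled.ˈmo:) (be.ˈgle) (su.ˈma:) (ke.ˈmil).
Foot heads (stressed positions): 2, 4, 6, 8.
End Rule Rightmost: primary stress on the rightmost head = syllable 8.
Secondary stress on 2, 4, 6: fled.ˌmo:.be.ˌgle.su.ˌma:.ke.ˈmil.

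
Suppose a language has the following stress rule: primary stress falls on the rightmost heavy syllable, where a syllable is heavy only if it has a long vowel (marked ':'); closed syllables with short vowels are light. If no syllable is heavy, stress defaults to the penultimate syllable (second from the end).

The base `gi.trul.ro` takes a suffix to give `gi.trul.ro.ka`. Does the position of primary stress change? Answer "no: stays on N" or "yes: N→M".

yes: 2→3

Base `gi.trul.ro` (3 syllables):
  Weights: 1 gi L, 2 trul L, 3 ro L.
  No heavy syllable in the domain; default to the penultimate syllable (second from the end) = syllable 2.
  → primary stress on syllable 2.
Suffixed `gi.trul.ro.ka` (4 syllables):
  Weights: 1 gi L, 2 trul L, 3 ro L, 4 ka L.
  No heavy syllable in the domain; default to the penultimate syllable (second from the end) = syllable 3.
  → primary stress on syllable 3.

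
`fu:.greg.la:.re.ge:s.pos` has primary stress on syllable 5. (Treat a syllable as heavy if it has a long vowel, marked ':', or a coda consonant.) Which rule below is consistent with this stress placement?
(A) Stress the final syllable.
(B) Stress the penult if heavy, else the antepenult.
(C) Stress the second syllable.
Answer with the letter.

B

Rule A → syllable 6 (observed: 5).
Rule B → syllable 5 ✓.
Rule C → syllable 2 (observed: 5).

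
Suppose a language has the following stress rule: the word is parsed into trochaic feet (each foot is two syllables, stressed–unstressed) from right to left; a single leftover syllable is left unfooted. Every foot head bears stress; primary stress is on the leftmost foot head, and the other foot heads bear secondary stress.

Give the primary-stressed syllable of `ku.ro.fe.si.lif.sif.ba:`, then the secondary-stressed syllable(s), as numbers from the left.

primary 2, secondary 4, 6

Parse right to left into trochaic (ˈσσ) feet: ku (ˈro.fe) (ˈsi.lif) (ˈsif.ba:). Syllable 1 is left unfooted.
Foot heads (stressed positions): 2, 4, 6.
End Rule Leftmost: primary stress on the leftmost head = syllable 2.
Secondary stress on 4, 6: ku.ˈro.fe.ˌsi.lif.ˌsif.ba:.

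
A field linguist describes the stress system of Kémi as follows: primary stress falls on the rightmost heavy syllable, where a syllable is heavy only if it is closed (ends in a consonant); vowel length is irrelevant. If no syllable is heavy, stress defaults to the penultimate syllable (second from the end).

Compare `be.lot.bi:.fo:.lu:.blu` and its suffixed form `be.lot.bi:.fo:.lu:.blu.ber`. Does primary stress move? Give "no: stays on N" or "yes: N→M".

yes: 2→7

Base `be.lot.bi:.fo:.lu:.blu` (6 syllables):
  Weights: 1 be L, 2 lot H, 3 bi: L, 4 fo: L, 5 lu: L, 6 blu L.
  Heavy syllables in the domain: 2. The rightmost is syllable 2 (lot).
  → primary stress on syllable 2.
Suffixed `be.lot.bi:.fo:.lu:.blu.ber` (7 syllables):
  Weights: 1 be L, 2 lot H, 3 bi: L, 4 fo: L, 5 lu: L, 6 blu L, 7 ber H.
  Heavy syllables in the domain: 2, 7. The rightmost is syllable 7 (ber).
  → primary stress on syllable 7.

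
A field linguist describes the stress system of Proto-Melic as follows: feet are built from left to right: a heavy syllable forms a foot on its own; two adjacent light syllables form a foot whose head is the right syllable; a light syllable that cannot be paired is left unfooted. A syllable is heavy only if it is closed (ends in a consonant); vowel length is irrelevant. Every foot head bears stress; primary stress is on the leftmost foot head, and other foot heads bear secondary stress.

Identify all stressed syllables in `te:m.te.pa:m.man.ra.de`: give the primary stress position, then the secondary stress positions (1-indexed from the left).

primary 1, secondary 3, 4, 6

Weights: 1 te:m H, 2 te L, 3 pa:m H, 4 man H, 5 ra L, 6 de L.
Parse left to right (heavy = foot alone; LL = one foot; stranded L unfooted): (ˈte:m) te (ˈpa:m) (ˈman) (ra.ˈde).
Foot heads: 1, 3, 4, 6.
Primary stress on the leftmost head = syllable 1.
Secondary stress on 3, 4, 6: ˈte:m.te.ˌpa:m.ˌman.ra.ˌde.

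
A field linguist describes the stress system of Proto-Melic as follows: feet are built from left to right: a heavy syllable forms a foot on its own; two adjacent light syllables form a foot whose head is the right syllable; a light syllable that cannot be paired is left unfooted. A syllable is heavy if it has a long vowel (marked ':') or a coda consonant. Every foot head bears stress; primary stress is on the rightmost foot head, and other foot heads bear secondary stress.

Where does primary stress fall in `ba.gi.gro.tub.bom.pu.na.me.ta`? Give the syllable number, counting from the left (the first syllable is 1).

9

Weights: 1 ba L, 2 gi L, 3 gro L, 4 tub H, 5 bom H, 6 pu L, 7 na L, 8 me L, 9 ta L.
Parse left to right (heavy = foot alone; LL = one foot; stranded L unfooted): (ba.ˈgi) gro (ˈtub) (ˈbom) (pu.ˈna) (me.ˈta).
Foot heads: 2, 4, 5, 7, 9.
Primary stress on the rightmost head = syllable 9.
Primary stress: syllable 9 → ba.gi.gro.tub.bom.pu.na.me.ˈta.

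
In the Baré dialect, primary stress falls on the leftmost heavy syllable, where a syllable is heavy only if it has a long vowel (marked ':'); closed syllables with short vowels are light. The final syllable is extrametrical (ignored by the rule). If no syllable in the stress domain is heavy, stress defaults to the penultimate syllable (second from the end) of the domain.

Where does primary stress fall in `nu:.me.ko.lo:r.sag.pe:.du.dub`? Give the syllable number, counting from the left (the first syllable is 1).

The final syllable (8, dub) is extrametrical; the stress domain is syllables 1–7.
Weights: 1 nu: H, 2 me L, 3 ko L, 4 lo:r H, 5 sag L, 6 pe: H, 7 du L.
Heavy syllables in the domain: 1, 4, 6. The leftmost is syllable 1 (nu:).
Primary stress: syllable 1 → ˈnu:.me.ko.lo:r.sag.pe:.du.dub.

1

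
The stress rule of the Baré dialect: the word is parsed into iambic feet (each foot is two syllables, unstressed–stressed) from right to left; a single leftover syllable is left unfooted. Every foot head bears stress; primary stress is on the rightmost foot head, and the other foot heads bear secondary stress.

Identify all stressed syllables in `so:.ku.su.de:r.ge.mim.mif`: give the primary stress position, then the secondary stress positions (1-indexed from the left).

primary 7, secondary 3, 5

Parse right to left into iambic (σˈσ) feet: so: (ku.ˈsu) (de:r.ˈge) (mim.ˈmif). Syllable 1 is left unfooted.
Foot heads (stressed positions): 3, 5, 7.
End Rule Rightmost: primary stress on the rightmost head = syllable 7.
Secondary stress on 3, 5: so:.ku.ˌsu.de:r.ˌge.mim.ˈmif.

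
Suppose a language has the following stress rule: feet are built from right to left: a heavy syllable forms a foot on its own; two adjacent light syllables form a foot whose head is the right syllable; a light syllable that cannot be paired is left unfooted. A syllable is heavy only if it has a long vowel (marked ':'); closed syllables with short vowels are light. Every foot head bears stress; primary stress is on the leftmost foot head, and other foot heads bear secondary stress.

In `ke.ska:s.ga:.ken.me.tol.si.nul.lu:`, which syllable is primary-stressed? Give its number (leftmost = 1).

2

Weights: 1 ke L, 2 ska:s H, 3 ga: H, 4 ken L, 5 me L, 6 tol L, 7 si L, 8 nul L, 9 lu: H.
Parse right to left (heavy = foot alone; LL = one foot; stranded L unfooted): ke (ˈska:s) (ˈga:) ken (me.ˈtol) (si.ˈnul) (ˈlu:).
Foot heads: 2, 3, 6, 8, 9.
Primary stress on the leftmost head = syllable 2.
Primary stress: syllable 2 → ke.ˈska:s.ga:.ken.me.tol.si.nul.lu:.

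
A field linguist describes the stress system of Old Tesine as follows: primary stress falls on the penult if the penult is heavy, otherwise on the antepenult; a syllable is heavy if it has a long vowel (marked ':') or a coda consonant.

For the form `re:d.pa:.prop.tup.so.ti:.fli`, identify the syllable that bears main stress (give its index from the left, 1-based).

Weights: 5 so L, 6 ti: H, 7 fli L.
The penult (syllable 6, ti:) is heavy, so it takes stress.
Primary stress: syllable 6 → re:d.pa:.prop.tup.so.ˈti:.fli.

6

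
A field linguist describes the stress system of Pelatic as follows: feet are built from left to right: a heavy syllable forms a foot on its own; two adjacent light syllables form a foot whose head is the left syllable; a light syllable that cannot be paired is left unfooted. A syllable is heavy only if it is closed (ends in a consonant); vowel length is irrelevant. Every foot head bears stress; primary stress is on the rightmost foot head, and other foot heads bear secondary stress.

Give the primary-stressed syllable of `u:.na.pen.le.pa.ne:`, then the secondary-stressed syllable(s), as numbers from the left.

primary 4, secondary 1, 3

Weights: 1 u: L, 2 na L, 3 pen H, 4 le L, 5 pa L, 6 ne: L.
Parse left to right (heavy = foot alone; LL = one foot; stranded L unfooted): (ˈu:.na) (ˈpen) (ˈle.pa) ne:.
Foot heads: 1, 3, 4.
Primary stress on the rightmost head = syllable 4.
Secondary stress on 1, 3: ˌu:.na.ˌpen.ˈle.pa.ne:.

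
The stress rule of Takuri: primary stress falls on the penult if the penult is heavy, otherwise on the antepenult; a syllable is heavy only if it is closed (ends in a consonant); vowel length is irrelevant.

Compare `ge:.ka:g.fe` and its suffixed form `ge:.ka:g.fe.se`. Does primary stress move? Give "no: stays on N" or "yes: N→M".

Base `ge:.ka:g.fe` (3 syllables):
  Weights: 1 ge: L, 2 ka:g H, 3 fe L.
  The penult (syllable 2, ka:g) is heavy, so it takes stress.
  → primary stress on syllable 2.
Suffixed `ge:.ka:g.fe.se` (4 syllables):
  Weights: 2 ka:g H, 3 fe L, 4 se L.
  The penult (syllable 3, fe) is light, so stress falls on the antepenult (syllable 2, ka:g).
  → primary stress on syllable 2.

no: stays on 2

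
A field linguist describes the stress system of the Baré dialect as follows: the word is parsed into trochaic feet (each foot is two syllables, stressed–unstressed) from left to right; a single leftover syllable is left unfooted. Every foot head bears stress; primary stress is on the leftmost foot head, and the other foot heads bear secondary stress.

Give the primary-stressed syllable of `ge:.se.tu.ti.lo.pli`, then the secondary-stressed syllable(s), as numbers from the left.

primary 1, secondary 3, 5

Parse left to right into trochaic (ˈσσ) feet: (ˈge:.se) (ˈtu.ti) (ˈlo.pli).
Foot heads (stressed positions): 1, 3, 5.
End Rule Leftmost: primary stress on the leftmost head = syllable 1.
Secondary stress on 3, 5: ˈge:.se.ˌtu.ti.ˌlo.pli.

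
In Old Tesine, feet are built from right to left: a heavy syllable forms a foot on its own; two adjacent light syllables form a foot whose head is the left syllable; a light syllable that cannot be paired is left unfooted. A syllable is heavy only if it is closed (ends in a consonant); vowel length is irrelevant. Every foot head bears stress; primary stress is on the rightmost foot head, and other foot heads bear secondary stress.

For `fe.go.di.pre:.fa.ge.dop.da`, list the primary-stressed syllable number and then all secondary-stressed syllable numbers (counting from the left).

Weights: 1 fe L, 2 go L, 3 di L, 4 pre: L, 5 fa L, 6 ge L, 7 dop H, 8 da L.
Parse right to left (heavy = foot alone; LL = one foot; stranded L unfooted): (ˈfe.go) (ˈdi.pre:) (ˈfa.ge) (ˈdop) da.
Foot heads: 1, 3, 5, 7.
Primary stress on the rightmost head = syllable 7.
Secondary stress on 1, 3, 5: ˌfe.go.ˌdi.pre:.ˌfa.ge.ˈdop.da.

primary 7, secondary 1, 3, 5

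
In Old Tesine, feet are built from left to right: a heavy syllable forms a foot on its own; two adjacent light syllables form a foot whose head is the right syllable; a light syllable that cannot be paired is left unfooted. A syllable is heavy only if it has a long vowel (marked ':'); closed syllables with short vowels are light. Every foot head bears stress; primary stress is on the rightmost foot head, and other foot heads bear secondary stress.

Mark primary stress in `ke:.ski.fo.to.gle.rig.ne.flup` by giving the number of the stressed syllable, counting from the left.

7

Weights: 1 ke: H, 2 ski L, 3 fo L, 4 to L, 5 gle L, 6 rig L, 7 ne L, 8 flup L.
Parse left to right (heavy = foot alone; LL = one foot; stranded L unfooted): (ˈke:) (ski.ˈfo) (to.ˈgle) (rig.ˈne) flup.
Foot heads: 1, 3, 5, 7.
Primary stress on the rightmost head = syllable 7.
Primary stress: syllable 7 → ke:.ski.fo.to.gle.rig.ˈne.flup.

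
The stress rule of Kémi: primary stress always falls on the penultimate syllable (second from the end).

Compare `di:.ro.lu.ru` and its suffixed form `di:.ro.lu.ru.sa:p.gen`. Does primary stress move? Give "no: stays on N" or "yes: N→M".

Base `di:.ro.lu.ru` (4 syllables):
  The word has 4 syllables; the penultimate syllable (second from the end) is syllable 3 (lu).
  → primary stress on syllable 3.
Suffixed `di:.ro.lu.ru.sa:p.gen` (6 syllables):
  The word has 6 syllables; the penultimate syllable (second from the end) is syllable 5 (sa:p).
  → primary stress on syllable 5.

yes: 3→5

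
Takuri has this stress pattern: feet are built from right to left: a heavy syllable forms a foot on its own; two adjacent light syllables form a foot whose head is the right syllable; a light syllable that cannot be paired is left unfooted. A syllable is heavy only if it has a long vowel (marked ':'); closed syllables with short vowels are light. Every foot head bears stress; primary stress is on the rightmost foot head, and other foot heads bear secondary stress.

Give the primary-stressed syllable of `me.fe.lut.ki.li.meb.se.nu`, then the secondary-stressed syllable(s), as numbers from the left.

Weights: 1 me L, 2 fe L, 3 lut L, 4 ki L, 5 li L, 6 meb L, 7 se L, 8 nu L.
Parse right to left (heavy = foot alone; LL = one foot; stranded L unfooted): (me.ˈfe) (lut.ˈki) (li.ˈmeb) (se.ˈnu).
Foot heads: 2, 4, 6, 8.
Primary stress on the rightmost head = syllable 8.
Secondary stress on 2, 4, 6: me.ˌfe.lut.ˌki.li.ˌmeb.se.ˈnu.

primary 8, secondary 2, 4, 6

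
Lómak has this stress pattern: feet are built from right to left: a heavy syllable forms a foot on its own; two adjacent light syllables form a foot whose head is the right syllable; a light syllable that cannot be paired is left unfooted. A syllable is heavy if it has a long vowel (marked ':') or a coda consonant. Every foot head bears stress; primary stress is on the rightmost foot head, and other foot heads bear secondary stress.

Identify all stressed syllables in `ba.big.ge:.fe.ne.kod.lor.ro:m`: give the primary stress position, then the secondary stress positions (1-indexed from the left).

Weights: 1 ba L, 2 big H, 3 ge: H, 4 fe L, 5 ne L, 6 kod H, 7 lor H, 8 ro:m H.
Parse right to left (heavy = foot alone; LL = one foot; stranded L unfooted): ba (ˈbig) (ˈge:) (fe.ˈne) (ˈkod) (ˈlor) (ˈro:m).
Foot heads: 2, 3, 5, 6, 7, 8.
Primary stress on the rightmost head = syllable 8.
Secondary stress on 2, 3, 5, 6, 7: ba.ˌbig.ˌge:.fe.ˌne.ˌkod.ˌlor.ˈro:m.

primary 8, secondary 2, 3, 5, 6, 7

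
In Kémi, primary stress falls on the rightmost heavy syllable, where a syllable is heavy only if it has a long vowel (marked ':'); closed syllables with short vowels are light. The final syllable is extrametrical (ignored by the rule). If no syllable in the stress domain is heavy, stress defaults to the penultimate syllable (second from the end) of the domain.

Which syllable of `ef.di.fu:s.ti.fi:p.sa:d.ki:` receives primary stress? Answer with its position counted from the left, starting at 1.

6

The final syllable (7, ki:) is extrametrical; the stress domain is syllables 1–6.
Weights: 1 ef L, 2 di L, 3 fu:s H, 4 ti L, 5 fi:p H, 6 sa:d H.
Heavy syllables in the domain: 3, 5, 6. The rightmost is syllable 6 (sa:d).
Primary stress: syllable 6 → ef.di.fu:s.ti.fi:p.ˈsa:d.ki:.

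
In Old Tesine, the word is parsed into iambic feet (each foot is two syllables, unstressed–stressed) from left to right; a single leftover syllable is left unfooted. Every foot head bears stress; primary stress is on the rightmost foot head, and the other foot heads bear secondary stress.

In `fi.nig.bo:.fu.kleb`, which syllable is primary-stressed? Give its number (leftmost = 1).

4

Parse left to right into iambic (σˈσ) feet: (fi.ˈnig) (bo:.ˈfu) kleb. Syllable 5 is left unfooted.
Foot heads (stressed positions): 2, 4.
End Rule Rightmost: primary stress on the rightmost head = syllable 4.
Primary stress: syllable 4 → fi.nig.bo:.ˈfu.kleb.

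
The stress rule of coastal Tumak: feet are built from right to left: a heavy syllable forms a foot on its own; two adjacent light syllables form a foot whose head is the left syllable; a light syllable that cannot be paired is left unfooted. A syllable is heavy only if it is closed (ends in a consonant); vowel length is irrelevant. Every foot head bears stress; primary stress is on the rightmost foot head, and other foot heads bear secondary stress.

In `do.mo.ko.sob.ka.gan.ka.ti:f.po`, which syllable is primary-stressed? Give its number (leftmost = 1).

Weights: 1 do L, 2 mo L, 3 ko L, 4 sob H, 5 ka L, 6 gan H, 7 ka L, 8 ti:f H, 9 po L.
Parse right to left (heavy = foot alone; LL = one foot; stranded L unfooted): do (ˈmo.ko) (ˈsob) ka (ˈgan) ka (ˈti:f) po.
Foot heads: 2, 4, 6, 8.
Primary stress on the rightmost head = syllable 8.
Primary stress: syllable 8 → do.mo.ko.sob.ka.gan.ka.ˈti:f.po.

8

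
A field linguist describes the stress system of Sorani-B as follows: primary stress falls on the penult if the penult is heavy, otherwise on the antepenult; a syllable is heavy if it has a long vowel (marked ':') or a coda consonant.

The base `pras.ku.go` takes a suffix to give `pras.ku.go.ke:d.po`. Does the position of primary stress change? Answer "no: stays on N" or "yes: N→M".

Base `pras.ku.go` (3 syllables):
  Weights: 1 pras H, 2 ku L, 3 go L.
  The penult (syllable 2, ku) is light, so stress falls on the antepenult (syllable 1, pras).
  → primary stress on syllable 1.
Suffixed `pras.ku.go.ke:d.po` (5 syllables):
  Weights: 3 go L, 4 ke:d H, 5 po L.
  The penult (syllable 4, ke:d) is heavy, so it takes stress.
  → primary stress on syllable 4.

yes: 1→4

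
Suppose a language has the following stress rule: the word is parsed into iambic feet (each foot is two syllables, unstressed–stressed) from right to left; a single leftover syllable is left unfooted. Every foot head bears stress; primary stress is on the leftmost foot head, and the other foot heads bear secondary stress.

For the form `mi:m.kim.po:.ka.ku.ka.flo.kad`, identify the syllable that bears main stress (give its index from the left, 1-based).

2

Parse right to left into iambic (σˈσ) feet: (mi:m.ˈkim) (po:.ˈka) (ku.ˈka) (flo.ˈkad).
Foot heads (stressed positions): 2, 4, 6, 8.
End Rule Leftmost: primary stress on the leftmost head = syllable 2.
Primary stress: syllable 2 → mi:m.ˈkim.po:.ka.ku.ka.flo.kad.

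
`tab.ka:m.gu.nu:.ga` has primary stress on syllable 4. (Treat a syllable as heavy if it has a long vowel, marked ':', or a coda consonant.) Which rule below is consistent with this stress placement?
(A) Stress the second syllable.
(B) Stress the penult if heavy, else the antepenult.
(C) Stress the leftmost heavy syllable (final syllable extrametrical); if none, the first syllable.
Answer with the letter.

B

Rule A → syllable 2 (observed: 4).
Rule B → syllable 4 ✓.
Rule C → syllable 1 (observed: 4).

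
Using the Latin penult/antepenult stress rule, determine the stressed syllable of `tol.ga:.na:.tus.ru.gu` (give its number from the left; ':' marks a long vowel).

Classical Latin: stress the penult if heavy (long vowel or closed), else the antepenult.
Weights: 4 tus H, 5 ru L, 6 gu L.
The penult (syllable 5, ru) is light, so stress falls on the antepenult (syllable 4, tus).
Stress on syllable 4: tol.ga:.na:.ˈtus.ru.gu.

4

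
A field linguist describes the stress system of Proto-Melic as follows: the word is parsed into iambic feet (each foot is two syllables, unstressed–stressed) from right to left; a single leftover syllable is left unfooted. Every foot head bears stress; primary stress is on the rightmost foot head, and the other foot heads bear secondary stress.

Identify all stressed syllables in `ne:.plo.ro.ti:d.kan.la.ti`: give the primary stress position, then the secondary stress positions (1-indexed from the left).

primary 7, secondary 3, 5

Parse right to left into iambic (σˈσ) feet: ne: (plo.ˈro) (ti:d.ˈkan) (la.ˈti). Syllable 1 is left unfooted.
Foot heads (stressed positions): 3, 5, 7.
End Rule Rightmost: primary stress on the rightmost head = syllable 7.
Secondary stress on 3, 5: ne:.plo.ˌro.ti:d.ˌkan.la.ˈti.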